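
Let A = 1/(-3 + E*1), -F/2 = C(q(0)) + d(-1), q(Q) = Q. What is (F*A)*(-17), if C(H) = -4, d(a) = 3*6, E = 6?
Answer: 476/3 ≈ 158.67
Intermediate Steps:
d(a) = 18
F = -28 (F = -2*(-4 + 18) = -2*14 = -28)
A = ⅓ (A = 1/(-3 + 6*1) = 1/(-3 + 6) = 1/3 = ⅓ ≈ 0.33333)
(F*A)*(-17) = -28*⅓*(-17) = -28/3*(-17) = 476/3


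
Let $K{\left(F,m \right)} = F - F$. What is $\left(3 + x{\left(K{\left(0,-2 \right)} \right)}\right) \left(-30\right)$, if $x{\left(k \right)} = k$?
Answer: $-90$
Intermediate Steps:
$K{\left(F,m \right)} = 0$
$\left(3 + x{\left(K{\left(0,-2 \right)} \right)}\right) \left(-30\right) = \left(3 + 0\right) \left(-30\right) = 3 \left(-30\right) = -90$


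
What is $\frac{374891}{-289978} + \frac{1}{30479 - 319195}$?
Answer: $- \frac{54118659967}{41860644124} \approx -1.2928$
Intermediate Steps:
$\frac{374891}{-289978} + \frac{1}{30479 - 319195} = 374891 \left(- \frac{1}{289978}\right) + \frac{1}{-288716} = - \frac{374891}{289978} - \frac{1}{288716} = - \frac{54118659967}{41860644124}$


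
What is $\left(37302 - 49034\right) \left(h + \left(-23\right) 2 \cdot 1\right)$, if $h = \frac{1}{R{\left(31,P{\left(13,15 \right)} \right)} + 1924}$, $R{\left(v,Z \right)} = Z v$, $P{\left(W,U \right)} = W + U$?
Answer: $\frac{376688123}{698} \approx 5.3967 \cdot 10^{5}$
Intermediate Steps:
$P{\left(W,U \right)} = U + W$
$h = \frac{1}{2792}$ ($h = \frac{1}{\left(15 + 13\right) 31 + 1924} = \frac{1}{28 \cdot 31 + 1924} = \frac{1}{868 + 1924} = \frac{1}{2792} \approx 0.00035817$)
$\left(37302 - 49034\right) \left(h + \left(-23\right) 2 \cdot 1\right) = \left(37302 - 49034\right) \left(\frac{1}{2792} + \left(-23\right) 2 \cdot 1\right) = - 11732 \left(\frac{1}{2792} - 46\right) = \left(-11732\right) \left(- \frac{128431}{2792}\right) = \frac{376688123}{698}$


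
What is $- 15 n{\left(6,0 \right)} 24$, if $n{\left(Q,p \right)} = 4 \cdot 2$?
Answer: $-2880$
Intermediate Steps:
$n{\left(Q,p \right)} = 8$
$- 15 n{\left(6,0 \right)} 24 = \left(-15\right) 8 \cdot 24 = \left(-120\right) 24 = -2880$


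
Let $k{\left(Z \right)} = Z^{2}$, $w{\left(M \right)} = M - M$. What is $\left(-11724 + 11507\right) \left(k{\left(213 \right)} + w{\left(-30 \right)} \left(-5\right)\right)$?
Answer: $-9845073$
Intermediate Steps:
$w{\left(M \right)} = 0$
$\left(-11724 + 11507\right) \left(k{\left(213 \right)} + w{\left(-30 \right)} \left(-5\right)\right) = \left(-11724 + 11507\right) \left(213^{2} + 0 \left(-5\right)\right) = - 217 \left(45369 + 0\right) = \left(-217\right) 45369 = -9845073$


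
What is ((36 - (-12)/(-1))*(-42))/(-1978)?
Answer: 504/989 ≈ 0.50961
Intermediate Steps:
((36 - (-12)/(-1))*(-42))/(-1978) = ((36 - (-12)*(-1))*(-42))*(-1/1978) = ((36 - 2*6)*(-42))*(-1/1978) = ((36 - 12)*(-42))*(-1/1978) = (24*(-42))*(-1/1978) = -1008*(-1/1978) = 504/989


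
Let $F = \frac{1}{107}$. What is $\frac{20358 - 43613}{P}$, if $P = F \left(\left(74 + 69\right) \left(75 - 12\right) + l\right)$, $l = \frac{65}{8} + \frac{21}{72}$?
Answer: $- \frac{29859420}{108209} \approx -275.94$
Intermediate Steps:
$F = \frac{1}{107} \approx 0.0093458$
$l = \frac{101}{12}$ ($l = 65 \cdot \frac{1}{8} + 21 \cdot \frac{1}{72} = \frac{65}{8} + \frac{7}{24} = \frac{101}{12} \approx 8.4167$)
$P = \frac{108209}{1284}$ ($P = \frac{\left(74 + 69\right) \left(75 - 12\right) + \frac{101}{12}}{107} = \frac{143 \cdot 63 + \frac{101}{12}}{107} = \frac{9009 + \frac{101}{12}}{107} = \frac{1}{107} \cdot \frac{108209}{12} = \frac{108209}{1284} \approx 84.275$)
$\frac{20358 - 43613}{P} = \frac{20358 - 43613}{\frac{108209}{1284}} = \left(20358 - 43613\right) \frac{1284}{108209} = \left(-23255\right) \frac{1284}{108209} = - \frac{29859420}{108209}$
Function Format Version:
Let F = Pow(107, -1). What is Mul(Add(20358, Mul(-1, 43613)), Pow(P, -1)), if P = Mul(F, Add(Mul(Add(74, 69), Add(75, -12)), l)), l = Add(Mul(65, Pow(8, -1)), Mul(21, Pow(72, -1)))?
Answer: Rational(-29859420, 108209) ≈ -275.94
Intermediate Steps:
F = Rational(1, 107) ≈ 0.0093458
l = Rational(101, 12) (l = Add(Mul(65, Rational(1, 8)), Mul(21, Rational(1, 72))) = Add(Rational(65, 8), Rational(7, 24)) = Rational(101, 12) ≈ 8.4167)
P = Rational(108209, 1284) (P = Mul(Rational(1, 107), Add(Mul(Add(74, 69), Add(75, -12)), Rational(101, 12))) = Mul(Rational(1, 107), Add(Mul(143, 63), Rational(101, 12))) = Mul(Rational(1, 107), Add(9009, Rational(101, 12))) = Mul(Rational(1, 107), Rational(108209, 12)) = Rational(108209, 1284) ≈ 84.275)
Mul(Add(20358, Mul(-1, 43613)), Pow(P, -1)) = Mul(Add(20358, Mul(-1, 43613)), Pow(Rational(108209, 1284), -1)) = Mul(Add(20358, -43613), Rational(1284, 108209)) = Mul(-23255, Rational(1284, 108209)) = Rational(-29859420, 108209)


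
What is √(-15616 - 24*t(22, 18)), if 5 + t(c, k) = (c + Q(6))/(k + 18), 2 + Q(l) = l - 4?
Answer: 2*I*√34899/3 ≈ 124.54*I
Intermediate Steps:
Q(l) = -6 + l (Q(l) = -2 + (l - 4) = -2 + (-4 + l) = -6 + l)
t(c, k) = -5 + c/(18 + k) (t(c, k) = -5 + (c + (-6 + 6))/(k + 18) = -5 + (c + 0)/(18 + k) = -5 + c/(18 + k))
√(-15616 - 24*t(22, 18)) = √(-15616 - 24*(-90 + 22 - 5*18)/(18 + 18)) = √(-15616 - 24*(-90 + 22 - 90)/36) = √(-15616 - 2*(-158)/3) = √(-15616 - 24*(-79/18)) = √(-15616 + 316/3) = √(-46532/3) = 2*I*√34899/3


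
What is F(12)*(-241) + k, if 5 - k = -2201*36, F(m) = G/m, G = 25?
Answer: 944867/12 ≈ 78739.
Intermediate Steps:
F(m) = 25/m
k = 79241 (k = 5 - (-2201)*36 = 5 - 1*(-79236) = 5 + 79236 = 79241)
F(12)*(-241) + k = (25/12)*(-241) + 79241 = -6025/12 + 79241 = 944867/12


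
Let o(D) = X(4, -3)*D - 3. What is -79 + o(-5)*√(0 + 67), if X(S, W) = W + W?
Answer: -79 + 27*√67 ≈ 142.00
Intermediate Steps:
X(S, W) = 2*W
o(D) = -3 - 6*D (o(D) = (2*(-3))*D - 3 = -6*D - 3 = -3 - 6*D)
-79 + o(-5)*√(0 + 67) = -79 + (-3 - 6*(-5))*√(0 + 67) = -79 + (-3 + 30)*√67 = -79 + 27*√67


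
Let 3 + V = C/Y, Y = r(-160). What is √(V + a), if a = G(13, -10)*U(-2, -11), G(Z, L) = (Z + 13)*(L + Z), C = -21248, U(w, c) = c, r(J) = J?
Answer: I*√18205/5 ≈ 26.985*I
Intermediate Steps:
Y = -160
G(Z, L) = (13 + Z)*(L + Z)
V = 649/5 (V = -3 - 21248/(-160) = -3 - 21248*(-1/160) = -3 + 664/5 = 649/5 ≈ 129.80)
a = -858 (a = (13² + 13*(-10) + 13*13 - 10*13)*(-11) = (169 - 130 + 169 - 130)*(-11) = 78*(-11) = -858)
√(V + a) = √(649/5 - 858) = √(-3641/5) = I*√18205/5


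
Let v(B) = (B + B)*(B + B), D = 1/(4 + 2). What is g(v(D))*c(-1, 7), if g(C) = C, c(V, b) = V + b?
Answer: ⅔ ≈ 0.66667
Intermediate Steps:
D = ⅙ (D = 1/6 = ⅙ ≈ 0.16667)
v(B) = 4*B² (v(B) = (2*B)*(2*B) = 4*B²)
g(v(D))*c(-1, 7) = (4*(⅙)²)*(-1 + 7) = (4*(1/36))*6 = (⅑)*6 = ⅔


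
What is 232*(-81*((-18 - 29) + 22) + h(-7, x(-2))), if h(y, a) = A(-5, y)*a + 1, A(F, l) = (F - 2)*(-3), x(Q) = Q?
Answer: 460288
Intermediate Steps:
A(F, l) = 6 - 3*F (A(F, l) = (-2 + F)*(-3) = 6 - 3*F)
h(y, a) = 1 + 21*a (h(y, a) = (6 - 3*(-5))*a + 1 = (6 + 15)*a + 1 = 21*a + 1 = 1 + 21*a)
232*(-81*((-18 - 29) + 22) + h(-7, x(-2))) = 232*(-81*((-18 - 29) + 22) + (1 + 21*(-2))) = 232*(-81*(-47 + 22) + (1 - 42)) = 232*(-81*(-25) - 41) = 232*(2025 - 41) = 232*1984 = 460288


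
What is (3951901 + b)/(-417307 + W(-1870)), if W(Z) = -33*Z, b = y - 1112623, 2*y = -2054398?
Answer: -1812079/355597 ≈ -5.0959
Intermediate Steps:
y = -1027199 (y = (½)*(-2054398) = -1027199)
b = -2139822 (b = -1027199 - 1112623 = -2139822)
(3951901 + b)/(-417307 + W(-1870)) = (3951901 - 2139822)/(-417307 - 33*(-1870)) = 1812079/(-417307 + 61710) = 1812079/(-355597) = 1812079*(-1/355597) = -1812079/355597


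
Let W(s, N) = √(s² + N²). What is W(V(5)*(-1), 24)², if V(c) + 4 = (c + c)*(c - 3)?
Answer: 832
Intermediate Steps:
V(c) = -4 + 2*c*(-3 + c) (V(c) = -4 + (c + c)*(c - 3) = -4 + (2*c)*(-3 + c) = -4 + 2*c*(-3 + c))
W(s, N) = √(N² + s²)
W(V(5)*(-1), 24)² = (√(24² + ((-4 - 6*5 + 2*5²)*(-1))²))² = (√(576 + ((-4 - 30 + 2*25)*(-1))²))² = (√(576 + ((-4 - 30 + 50)*(-1))²))² = (√(576 + (16*(-1))²))² = (√(576 + (-16)²))² = (√(576 + 256))² = (√832)² = (8*√13)² = 832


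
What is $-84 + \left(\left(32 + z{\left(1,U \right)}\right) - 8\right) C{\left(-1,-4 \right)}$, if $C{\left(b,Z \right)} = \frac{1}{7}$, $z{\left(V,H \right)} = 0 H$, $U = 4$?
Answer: $- \frac{564}{7} \approx -80.571$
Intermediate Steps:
$z{\left(V,H \right)} = 0$
$C{\left(b,Z \right)} = \frac{1}{7}$
$-84 + \left(\left(32 + z{\left(1,U \right)}\right) - 8\right) C{\left(-1,-4 \right)} = -84 + \left(\left(32 + 0\right) - 8\right) \frac{1}{7} = -84 + \left(32 - 8\right) \frac{1}{7} = -84 + 24 \cdot \frac{1}{7} = -84 + \frac{24}{7} = - \frac{564}{7}$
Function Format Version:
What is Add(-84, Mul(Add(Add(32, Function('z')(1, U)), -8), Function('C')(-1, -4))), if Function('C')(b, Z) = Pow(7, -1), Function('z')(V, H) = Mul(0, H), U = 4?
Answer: Rational(-564, 7) ≈ -80.571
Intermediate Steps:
Function('z')(V, H) = 0
Function('C')(b, Z) = Rational(1, 7)
Add(-84, Mul(Add(Add(32, Function('z')(1, U)), -8), Function('C')(-1, -4))) = Add(-84, Mul(Add(Add(32, 0), -8), Rational(1, 7))) = Add(-84, Mul(Add(32, -8), Rational(1, 7))) = Add(-84, Mul(24, Rational(1, 7))) = Add(-84, Rational(24, 7)) = Rational(-564, 7)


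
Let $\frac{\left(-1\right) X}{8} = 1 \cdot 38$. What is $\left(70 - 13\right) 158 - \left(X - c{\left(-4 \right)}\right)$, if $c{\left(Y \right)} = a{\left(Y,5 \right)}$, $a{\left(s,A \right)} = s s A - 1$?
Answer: $9389$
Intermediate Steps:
$X = -304$ ($X = - 8 \cdot 1 \cdot 38 = \left(-8\right) 38 = -304$)
$a{\left(s,A \right)} = -1 + A s^{2}$ ($a{\left(s,A \right)} = s^{2} A - 1 = A s^{2} - 1 = -1 + A s^{2}$)
$c{\left(Y \right)} = -1 + 5 Y^{2}$
$\left(70 - 13\right) 158 - \left(X - c{\left(-4 \right)}\right) = \left(70 - 13\right) 158 - \left(-303 - 80\right) = \left(70 - 13\right) 158 + \left(\left(-1 + 5 \cdot 16\right) + 304\right) = 57 \cdot 158 + \left(\left(-1 + 80\right) + 304\right) = 9006 + \left(79 + 304\right) = 9006 + 383 = 9389$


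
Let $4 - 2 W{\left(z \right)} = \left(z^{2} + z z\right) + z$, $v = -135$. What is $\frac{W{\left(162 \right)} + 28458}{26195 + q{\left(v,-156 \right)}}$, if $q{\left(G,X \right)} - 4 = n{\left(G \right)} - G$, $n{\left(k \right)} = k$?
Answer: $\frac{2135}{26199} \approx 0.081492$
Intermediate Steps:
$q{\left(G,X \right)} = 4$ ($q{\left(G,X \right)} = 4 + \left(G - G\right) = 4 + 0 = 4$)
$W{\left(z \right)} = 2 - z^{2} - \frac{z}{2}$ ($W{\left(z \right)} = 2 - \frac{\left(z^{2} + z z\right) + z}{2} = 2 - \frac{\left(z^{2} + z^{2}\right) + z}{2} = 2 - \frac{2 z^{2} + z}{2} = 2 - \frac{z + 2 z^{2}}{2} = 2 - \left(z^{2} + \frac{z}{2}\right) = 2 - z^{2} - \frac{z}{2}$)
$\frac{W{\left(162 \right)} + 28458}{26195 + q{\left(v,-156 \right)}} = \frac{\left(2 - 162^{2} - 81\right) + 28458}{26195 + 4} = \frac{\left(2 - 26244 - 81\right) + 28458}{26199} = \left(\left(2 - 26244 - 81\right) + 28458\right) \frac{1}{26199} = \left(-26323 + 28458\right) \frac{1}{26199} = 2135 \cdot \frac{1}{26199} = \frac{2135}{26199}$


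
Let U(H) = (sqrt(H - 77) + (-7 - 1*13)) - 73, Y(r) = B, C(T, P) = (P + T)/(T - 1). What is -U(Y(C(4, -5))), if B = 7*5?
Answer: 93 - I*sqrt(42) ≈ 93.0 - 6.4807*I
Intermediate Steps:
C(T, P) = (P + T)/(-1 + T)
B = 35
Y(r) = 35
U(H) = -93 + sqrt(-77 + H) (U(H) = (sqrt(-77 + H) + (-7 - 13)) - 73 = (sqrt(-77 + H) - 20) - 73 = (-20 + sqrt(-77 + H)) - 73 = -93 + sqrt(-77 + H))
-U(Y(C(4, -5))) = -(-93 + sqrt(-77 + 35)) = -(-93 + sqrt(-42)) = -(-93 + I*sqrt(42)) = 93 - I*sqrt(42)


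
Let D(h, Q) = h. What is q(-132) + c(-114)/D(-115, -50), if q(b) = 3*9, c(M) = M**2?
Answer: -9891/115 ≈ -86.009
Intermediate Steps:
q(b) = 27
q(-132) + c(-114)/D(-115, -50) = 27 + (-114)**2/(-115) = 27 + 12996*(-1/115) = 27 - 12996/115 = -9891/115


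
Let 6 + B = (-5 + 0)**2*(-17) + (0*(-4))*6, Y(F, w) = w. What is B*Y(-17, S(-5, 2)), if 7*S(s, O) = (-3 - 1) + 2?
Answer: 862/7 ≈ 123.14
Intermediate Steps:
S(s, O) = -2/7 (S(s, O) = ((-3 - 1) + 2)/7 = (-4 + 2)/7 = (1/7)*(-2) = -2/7)
B = -431 (B = -6 + ((-5 + 0)**2*(-17) + (0*(-4))*6) = -6 + ((-5)**2*(-17) + 0*6) = -6 + (25*(-17) + 0) = -6 + (-425 + 0) = -6 - 425 = -431)
B*Y(-17, S(-5, 2)) = -431*(-2/7) = 862/7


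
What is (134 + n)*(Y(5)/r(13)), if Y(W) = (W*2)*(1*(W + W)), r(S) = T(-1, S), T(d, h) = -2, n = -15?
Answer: -5950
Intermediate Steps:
r(S) = -2
Y(W) = 4*W**2 (Y(W) = (2*W)*(1*(2*W)) = (2*W)*(2*W) = 4*W**2)
(134 + n)*(Y(5)/r(13)) = (134 - 15)*((4*5**2)/(-2)) = 119*((4*25)*(-1/2)) = 119*(100*(-1/2)) = 119*(-50) = -5950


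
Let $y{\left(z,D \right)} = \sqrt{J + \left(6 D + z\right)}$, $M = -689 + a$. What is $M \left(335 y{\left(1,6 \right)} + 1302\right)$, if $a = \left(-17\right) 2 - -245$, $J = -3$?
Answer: $-622356 - 160130 \sqrt{34} \approx -1.5561 \cdot 10^{6}$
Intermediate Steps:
$a = 211$ ($a = -34 + 245 = 211$)
$M = -478$ ($M = -689 + 211 = -478$)
$y{\left(z,D \right)} = \sqrt{-3 + z + 6 D}$ ($y{\left(z,D \right)} = \sqrt{-3 + \left(6 D + z\right)} = \sqrt{-3 + \left(z + 6 D\right)} = \sqrt{-3 + z + 6 D}$)
$M \left(335 y{\left(1,6 \right)} + 1302\right) = - 478 \left(335 \sqrt{-3 + 1 + 6 \cdot 6} + 1302\right) = - 478 \left(335 \sqrt{-3 + 1 + 36} + 1302\right) = - 478 \left(335 \sqrt{34} + 1302\right) = - 478 \left(1302 + 335 \sqrt{34}\right) = -622356 - 160130 \sqrt{34}$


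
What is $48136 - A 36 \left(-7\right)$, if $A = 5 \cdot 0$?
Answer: $48136$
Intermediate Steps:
$A = 0$
$48136 - A 36 \left(-7\right) = 48136 - 0 \cdot 36 \left(-7\right) = 48136 - 0 \left(-7\right) = 48136 - 0 = 48136 + 0 = 48136$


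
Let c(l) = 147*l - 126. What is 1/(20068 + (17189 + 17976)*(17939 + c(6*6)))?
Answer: 1/812507393 ≈ 1.2308e-9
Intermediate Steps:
c(l) = -126 + 147*l
1/(20068 + (17189 + 17976)*(17939 + c(6*6))) = 1/(20068 + (17189 + 17976)*(17939 + (-126 + 147*(6*6)))) = 1/(20068 + 35165*(17939 + (-126 + 147*36))) = 1/(20068 + 35165*(17939 + (-126 + 5292))) = 1/(20068 + 35165*(17939 + 5166)) = 1/(20068 + 35165*23105) = 1/(20068 + 812487325) = 1/812507393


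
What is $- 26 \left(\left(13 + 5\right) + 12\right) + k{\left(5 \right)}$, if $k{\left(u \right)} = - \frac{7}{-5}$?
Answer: $- \frac{3893}{5} \approx -778.6$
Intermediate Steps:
$k{\left(u \right)} = \frac{7}{5}$ ($k{\left(u \right)} = \left(-7\right) \left(- \frac{1}{5}\right) = \frac{7}{5}$)
$- 26 \left(\left(13 + 5\right) + 12\right) + k{\left(5 \right)} = - 26 \left(\left(13 + 5\right) + 12\right) + \frac{7}{5} = - 26 \left(18 + 12\right) + \frac{7}{5} = \left(-26\right) 30 + \frac{7}{5} = -780 + \frac{7}{5} = - \frac{3893}{5}$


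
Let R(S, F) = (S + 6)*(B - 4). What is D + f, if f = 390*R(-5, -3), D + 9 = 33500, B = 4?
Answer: 33491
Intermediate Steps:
R(S, F) = 0 (R(S, F) = (S + 6)*(4 - 4) = (6 + S)*0 = 0)
D = 33491 (D = -9 + 33500 = 33491)
f = 0 (f = 390*0 = 0)
D + f = 33491 + 0 = 33491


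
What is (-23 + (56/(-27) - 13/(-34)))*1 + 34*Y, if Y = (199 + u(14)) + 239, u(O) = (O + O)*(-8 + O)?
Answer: 18891805/918 ≈ 20579.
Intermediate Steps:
u(O) = 2*O*(-8 + O) (u(O) = (2*O)*(-8 + O) = 2*O*(-8 + O))
Y = 606 (Y = (199 + 2*14*(-8 + 14)) + 239 = (199 + 2*14*6) + 239 = (199 + 168) + 239 = 367 + 239 = 606)
(-23 + (56/(-27) - 13/(-34)))*1 + 34*Y = (-23 + (56/(-27) - 13/(-34)))*1 + 34*606 = (-23 + (56*(-1/27) - 13*(-1/34)))*1 + 20604 = (-23 + (-56/27 + 13/34))*1 + 20604 = (-23 - 1553/918)*1 + 20604 = -22667/918*1 + 20604 = -22667/918 + 20604 = 18891805/918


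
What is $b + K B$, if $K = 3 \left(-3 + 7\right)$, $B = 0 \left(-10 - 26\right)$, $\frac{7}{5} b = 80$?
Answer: $\frac{400}{7} \approx 57.143$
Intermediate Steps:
$b = \frac{400}{7}$ ($b = \frac{5}{7} \cdot 80 = \frac{400}{7} \approx 57.143$)
$B = 0$ ($B = 0 \left(-36\right) = 0$)
$K = 12$ ($K = 3 \cdot 4 = 12$)
$b + K B = \frac{400}{7} + 12 \cdot 0 = \frac{400}{7} + 0 = \frac{400}{7}$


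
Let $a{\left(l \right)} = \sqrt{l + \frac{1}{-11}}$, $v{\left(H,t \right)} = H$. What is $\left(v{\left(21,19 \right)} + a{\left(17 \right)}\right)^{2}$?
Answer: $\frac{\left(231 + \sqrt{2046}\right)^{2}}{121} \approx 630.62$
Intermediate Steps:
$a{\left(l \right)} = \sqrt{- \frac{1}{11} + l}$ ($a{\left(l \right)} = \sqrt{l - \frac{1}{11}} = \sqrt{- \frac{1}{11} + l}$)
$\left(v{\left(21,19 \right)} + a{\left(17 \right)}\right)^{2} = \left(21 + \frac{\sqrt{-11 + 121 \cdot 17}}{11}\right)^{2} = \left(21 + \frac{\sqrt{-11 + 2057}}{11}\right)^{2} = \left(21 + \frac{\sqrt{2046}}{11}\right)^{2}$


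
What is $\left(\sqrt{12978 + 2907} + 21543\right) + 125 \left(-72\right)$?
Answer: $12543 + 3 \sqrt{1765} \approx 12669.0$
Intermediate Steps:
$\left(\sqrt{12978 + 2907} + 21543\right) + 125 \left(-72\right) = \left(\sqrt{15885} + 21543\right) - 9000 = \left(3 \sqrt{1765} + 21543\right) - 9000 = \left(21543 + 3 \sqrt{1765}\right) - 9000 = 12543 + 3 \sqrt{1765}$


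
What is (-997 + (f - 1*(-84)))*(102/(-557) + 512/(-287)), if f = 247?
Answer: 209429028/159859 ≈ 1310.1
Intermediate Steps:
(-997 + (f - 1*(-84)))*(102/(-557) + 512/(-287)) = (-997 + (247 - 1*(-84)))*(102/(-557) + 512/(-287)) = (-997 + (247 + 84))*(102*(-1/557) + 512*(-1/287)) = (-997 + 331)*(-102/557 - 512/287) = -666*(-314458/159859) = 209429028/159859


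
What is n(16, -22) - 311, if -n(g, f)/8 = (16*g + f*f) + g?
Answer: -6359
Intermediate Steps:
n(g, f) = -136*g - 8*f**2 (n(g, f) = -8*((16*g + f*f) + g) = -8*((16*g + f**2) + g) = -8*((f**2 + 16*g) + g) = -8*(f**2 + 17*g) = -136*g - 8*f**2)
n(16, -22) - 311 = (-136*16 - 8*(-22)**2) - 311 = (-2176 - 8*484) - 311 = (-2176 - 3872) - 311 = -6048 - 311 = -6359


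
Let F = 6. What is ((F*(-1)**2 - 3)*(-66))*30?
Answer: -5940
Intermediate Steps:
((F*(-1)**2 - 3)*(-66))*30 = ((6*(-1)**2 - 3)*(-66))*30 = ((6*1 - 3)*(-66))*30 = ((6 - 3)*(-66))*30 = (3*(-66))*30 = -198*30 = -5940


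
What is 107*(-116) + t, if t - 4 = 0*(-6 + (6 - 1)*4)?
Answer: -12408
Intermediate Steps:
t = 4 (t = 4 + 0*(-6 + (6 - 1)*4) = 4 + 0*(-6 + 5*4) = 4 + 0*(-6 + 20) = 4 + 0*14 = 4 + 0 = 4)
107*(-116) + t = 107*(-116) + 4 = -12412 + 4 = -12408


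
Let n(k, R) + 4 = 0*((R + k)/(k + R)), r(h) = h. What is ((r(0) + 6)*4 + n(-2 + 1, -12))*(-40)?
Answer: -800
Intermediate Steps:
n(k, R) = -4 (n(k, R) = -4 + 0*((R + k)/(k + R)) = -4 + 0*((R + k)/(R + k)) = -4 + 0*1 = -4 + 0 = -4)
((r(0) + 6)*4 + n(-2 + 1, -12))*(-40) = ((0 + 6)*4 - 4)*(-40) = (6*4 - 4)*(-40) = (24 - 4)*(-40) = 20*(-40) = -800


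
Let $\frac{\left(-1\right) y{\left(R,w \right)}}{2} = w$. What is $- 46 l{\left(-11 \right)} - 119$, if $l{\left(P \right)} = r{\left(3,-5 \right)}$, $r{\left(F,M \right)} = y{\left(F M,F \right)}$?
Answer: $157$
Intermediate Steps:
$y{\left(R,w \right)} = - 2 w$
$r{\left(F,M \right)} = - 2 F$
$l{\left(P \right)} = -6$ ($l{\left(P \right)} = \left(-2\right) 3 = -6$)
$- 46 l{\left(-11 \right)} - 119 = \left(-46\right) \left(-6\right) - 119 = 276 - 119 = 157$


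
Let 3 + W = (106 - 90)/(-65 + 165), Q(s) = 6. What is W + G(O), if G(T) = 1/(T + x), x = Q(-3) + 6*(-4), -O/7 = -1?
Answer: -806/275 ≈ -2.9309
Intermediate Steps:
O = 7 (O = -7*(-1) = 7)
x = -18 (x = 6 + 6*(-4) = 6 - 24 = -18)
W = -71/25 (W = -3 + (106 - 90)/(-65 + 165) = -3 + 16/100 = -3 + 16*(1/100) = -3 + 4/25 = -71/25 ≈ -2.8400)
G(T) = 1/(-18 + T) (G(T) = 1/(T - 18) = 1/(-18 + T))
W + G(O) = -71/25 + 1/(-18 + 7) = -71/25 + 1/(-11) = -71/25 - 1/11 = -806/275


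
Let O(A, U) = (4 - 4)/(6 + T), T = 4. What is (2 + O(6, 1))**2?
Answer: 4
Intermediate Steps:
O(A, U) = 0 (O(A, U) = (4 - 4)/(6 + 4) = 0/10 = 0*(1/10) = 0)
(2 + O(6, 1))**2 = (2 + 0)**2 = 2**2 = 4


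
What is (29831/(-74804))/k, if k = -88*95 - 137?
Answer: 29831/635609588 ≈ 4.6933e-5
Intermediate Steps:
k = -8497 (k = -8360 - 137 = -8497)
(29831/(-74804))/k = (29831/(-74804))/(-8497) = (29831*(-1/74804))*(-1/8497) = -29831/74804*(-1/8497) = 29831/635609588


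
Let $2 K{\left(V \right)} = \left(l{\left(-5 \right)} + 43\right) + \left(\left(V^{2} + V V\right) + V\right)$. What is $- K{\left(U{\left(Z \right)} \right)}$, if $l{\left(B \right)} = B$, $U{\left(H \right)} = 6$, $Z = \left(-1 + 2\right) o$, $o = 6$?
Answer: $-58$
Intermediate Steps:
$Z = 6$ ($Z = \left(-1 + 2\right) 6 = 1 \cdot 6 = 6$)
$K{\left(V \right)} = 19 + V^{2} + \frac{V}{2}$ ($K{\left(V \right)} = \frac{\left(-5 + 43\right) + \left(\left(V^{2} + V V\right) + V\right)}{2} = \frac{38 + \left(\left(V^{2} + V^{2}\right) + V\right)}{2} = \frac{38 + \left(2 V^{2} + V\right)}{2} = \frac{38 + \left(V + 2 V^{2}\right)}{2} = \frac{38 + V + 2 V^{2}}{2} = 19 + V^{2} + \frac{V}{2}$)
$- K{\left(U{\left(Z \right)} \right)} = - (19 + 6^{2} + \frac{1}{2} \cdot 6) = - (19 + 36 + 3) = \left(-1\right) 58 = -58$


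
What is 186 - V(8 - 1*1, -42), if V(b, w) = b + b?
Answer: 172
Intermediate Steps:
V(b, w) = 2*b
186 - V(8 - 1*1, -42) = 186 - 2*(8 - 1*1) = 186 - 2*(8 - 1) = 186 - 2*7 = 186 - 1*14 = 186 - 14 = 172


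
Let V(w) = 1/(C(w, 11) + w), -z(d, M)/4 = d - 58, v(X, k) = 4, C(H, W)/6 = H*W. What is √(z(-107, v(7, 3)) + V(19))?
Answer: √1069550413/1273 ≈ 25.690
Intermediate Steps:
C(H, W) = 6*H*W (C(H, W) = 6*(H*W) = 6*H*W)
z(d, M) = 232 - 4*d (z(d, M) = -4*(d - 58) = -4*(-58 + d) = 232 - 4*d)
V(w) = 1/(67*w) (V(w) = 1/(6*w*11 + w) = 1/(66*w + w) = 1/(67*w))
√(z(-107, v(7, 3)) + V(19)) = √((232 - 4*(-107)) + (1/67)/19) = √((232 + 428) + (1/67)*(1/19)) = √(660 + 1/1273) = √(840181/1273) = √1069550413/1273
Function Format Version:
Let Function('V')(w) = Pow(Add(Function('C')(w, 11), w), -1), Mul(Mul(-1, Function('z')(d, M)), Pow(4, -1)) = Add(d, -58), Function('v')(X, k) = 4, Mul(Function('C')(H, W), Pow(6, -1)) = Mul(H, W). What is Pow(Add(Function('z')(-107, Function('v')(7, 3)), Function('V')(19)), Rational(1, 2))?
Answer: Mul(Rational(1, 1273), Pow(1069550413, Rational(1, 2))) ≈ 25.690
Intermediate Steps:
Function('C')(H, W) = Mul(6, H, W) (Function('C')(H, W) = Mul(6, Mul(H, W)) = Mul(6, H, W))
Function('z')(d, M) = Add(232, Mul(-4, d)) (Function('z')(d, M) = Mul(-4, Add(d, -58)) = Mul(-4, Add(-58, d)) = Add(232, Mul(-4, d)))
Function('V')(w) = Mul(Rational(1, 67), Pow(w, -1)) (Function('V')(w) = Pow(Add(Mul(6, w, 11), w), -1) = Pow(Add(Mul(66, w), w), -1) = Pow(Mul(67, w), -1) = Mul(Rational(1, 67), Pow(w, -1)))
Pow(Add(Function('z')(-107, Function('v')(7, 3)), Function('V')(19)), Rational(1, 2)) = Pow(Add(Add(232, Mul(-4, -107)), Mul(Rational(1, 67), Pow(19, -1))), Rational(1, 2)) = Pow(Add(Add(232, 428), Mul(Rational(1, 67), Rational(1, 19))), Rational(1, 2)) = Pow(Add(660, Rational(1, 1273)), Rational(1, 2)) = Pow(Rational(840181, 1273), Rational(1, 2)) = Mul(Rational(1, 1273), Pow(1069550413, Rational(1, 2)))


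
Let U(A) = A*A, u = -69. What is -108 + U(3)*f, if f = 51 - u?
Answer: 972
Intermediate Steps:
U(A) = A²
f = 120 (f = 51 - 1*(-69) = 51 + 69 = 120)
-108 + U(3)*f = -108 + 3²*120 = -108 + 9*120 = -108 + 1080 = 972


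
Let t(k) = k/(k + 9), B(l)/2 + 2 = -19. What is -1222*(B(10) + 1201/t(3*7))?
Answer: -14316952/7 ≈ -2.0453e+6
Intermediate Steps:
B(l) = -42 (B(l) = -4 + 2*(-19) = -4 - 38 = -42)
t(k) = k/(9 + k)
-1222*(B(10) + 1201/t(3*7)) = -1222*(-42 + 1201/(((3*7)/(9 + 3*7)))) = -1222*(-42 + 1201/((21/(9 + 21)))) = -1222*(-42 + 1201/((21/30))) = -1222*(-42 + 1201/((21*(1/30)))) = -1222*(-42 + 1201/(7/10)) = -1222*(-42 + 1201*(10/7)) = -1222*(-42 + 12010/7) = -1222*11716/7 = -14316952/7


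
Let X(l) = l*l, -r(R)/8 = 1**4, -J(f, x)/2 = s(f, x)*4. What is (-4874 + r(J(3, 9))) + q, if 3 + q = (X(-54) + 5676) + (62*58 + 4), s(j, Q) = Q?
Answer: 7307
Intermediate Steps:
J(f, x) = -8*x (J(f, x) = -2*x*4 = -8*x)
r(R) = -8 (r(R) = -8*1**4 = -8*1 = -8)
X(l) = l**2
q = 12189 (q = -3 + (((-54)**2 + 5676) + (62*58 + 4)) = -3 + ((2916 + 5676) + (3596 + 4)) = -3 + (8592 + 3600) = -3 + 12192 = 12189)
(-4874 + r(J(3, 9))) + q = (-4874 - 8) + 12189 = -4882 + 12189 = 7307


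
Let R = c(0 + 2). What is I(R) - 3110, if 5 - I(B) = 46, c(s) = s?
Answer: -3151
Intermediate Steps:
R = 2 (R = 0 + 2 = 2)
I(B) = -41 (I(B) = 5 - 1*46 = 5 - 46 = -41)
I(R) - 3110 = -41 - 3110 = -3151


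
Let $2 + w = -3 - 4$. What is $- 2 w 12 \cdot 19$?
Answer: $4104$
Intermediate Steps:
$w = -9$ ($w = -2 - 7 = -9$)
$- 2 w 12 \cdot 19 = \left(-2\right) \left(-9\right) 12 \cdot 19 = 18 \cdot 12 \cdot 19 = 216 \cdot 19 = 4104$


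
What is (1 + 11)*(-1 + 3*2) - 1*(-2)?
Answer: 62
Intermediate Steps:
(1 + 11)*(-1 + 3*2) - 1*(-2) = 12*(-1 + 6) + 2 = 12*5 + 2 = 60 + 2 = 62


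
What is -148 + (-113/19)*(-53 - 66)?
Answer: 10635/19 ≈ 559.74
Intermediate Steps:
-148 + (-113/19)*(-53 - 66) = -148 - 113*1/19*(-119) = -148 - 113/19*(-119) = -148 + 13447/19 = 10635/19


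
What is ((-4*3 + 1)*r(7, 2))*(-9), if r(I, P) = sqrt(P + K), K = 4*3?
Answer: 99*sqrt(14) ≈ 370.42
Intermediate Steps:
K = 12
r(I, P) = sqrt(12 + P) (r(I, P) = sqrt(P + 12) = sqrt(12 + P))
((-4*3 + 1)*r(7, 2))*(-9) = ((-4*3 + 1)*sqrt(12 + 2))*(-9) = ((-12 + 1)*sqrt(14))*(-9) = -11*sqrt(14)*(-9) = 99*sqrt(14)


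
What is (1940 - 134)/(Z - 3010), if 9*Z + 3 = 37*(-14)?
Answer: -16254/27611 ≈ -0.58868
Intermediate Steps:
Z = -521/9 (Z = -⅓ + (37*(-14))/9 = -⅓ + (⅑)*(-518) = -⅓ - 518/9 = -521/9 ≈ -57.889)
(1940 - 134)/(Z - 3010) = (1940 - 134)/(-521/9 - 3010) = 1806/(-27611/9) = 1806*(-9/27611) = -16254/27611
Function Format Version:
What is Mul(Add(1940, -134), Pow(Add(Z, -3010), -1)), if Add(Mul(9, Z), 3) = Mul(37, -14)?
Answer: Rational(-16254, 27611) ≈ -0.58868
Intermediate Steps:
Z = Rational(-521, 9) (Z = Add(Rational(-1, 3), Mul(Rational(1, 9), Mul(37, -14))) = Add(Rational(-1, 3), Mul(Rational(1, 9), -518)) = Add(Rational(-1, 3), Rational(-518, 9)) = Rational(-521, 9) ≈ -57.889)
Mul(Add(1940, -134), Pow(Add(Z, -3010), -1)) = Mul(Add(1940, -134), Pow(Add(Rational(-521, 9), -3010), -1)) = Mul(1806, Pow(Rational(-27611, 9), -1)) = Mul(1806, Rational(-9, 27611)) = Rational(-16254, 27611)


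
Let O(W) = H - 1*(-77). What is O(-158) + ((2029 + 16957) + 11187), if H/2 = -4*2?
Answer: 30234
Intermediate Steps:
H = -16 (H = 2*(-4*2) = 2*(-8) = -16)
O(W) = 61 (O(W) = -16 - 1*(-77) = -16 + 77 = 61)
O(-158) + ((2029 + 16957) + 11187) = 61 + ((2029 + 16957) + 11187) = 61 + (18986 + 11187) = 61 + 30173 = 30234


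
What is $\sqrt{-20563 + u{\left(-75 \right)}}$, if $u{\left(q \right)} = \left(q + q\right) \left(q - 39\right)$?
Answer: $i \sqrt{3463} \approx 58.847 i$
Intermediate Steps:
$u{\left(q \right)} = 2 q \left(-39 + q\right)$
$\sqrt{-20563 + u{\left(-75 \right)}} = \sqrt{-20563 + 2 \left(-75\right) \left(-39 - 75\right)} = \sqrt{-20563 + 2 \left(-75\right) \left(-114\right)} = \sqrt{-20563 + 17100} = \sqrt{-3463} = i \sqrt{3463}$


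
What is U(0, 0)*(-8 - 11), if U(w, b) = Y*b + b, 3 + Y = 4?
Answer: 0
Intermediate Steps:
Y = 1 (Y = -3 + 4 = 1)
U(w, b) = 2*b (U(w, b) = 1*b + b = b + b = 2*b)
U(0, 0)*(-8 - 11) = (2*0)*(-8 - 11) = 0*(-19) = 0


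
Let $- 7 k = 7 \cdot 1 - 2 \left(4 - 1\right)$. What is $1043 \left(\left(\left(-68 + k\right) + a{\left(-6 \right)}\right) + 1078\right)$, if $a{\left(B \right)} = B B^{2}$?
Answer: $827993$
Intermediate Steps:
$a{\left(B \right)} = B^{3}$
$k = - \frac{1}{7}$ ($k = - \frac{7 \cdot 1 - 2 \left(4 - 1\right)}{7} = - \frac{7 - 6}{7} = \left(- \frac{1}{7}\right) 1 = - \frac{1}{7} \approx -0.14286$)
$1043 \left(\left(\left(-68 + k\right) + a{\left(-6 \right)}\right) + 1078\right) = 1043 \left(\left(\left(-68 - \frac{1}{7}\right) + \left(-6\right)^{3}\right) + 1078\right) = 1043 \left(\left(- \frac{477}{7} - 216\right) + 1078\right) = 1043 \left(- \frac{1989}{7} + 1078\right) = 1043 \cdot \frac{5557}{7} = 827993$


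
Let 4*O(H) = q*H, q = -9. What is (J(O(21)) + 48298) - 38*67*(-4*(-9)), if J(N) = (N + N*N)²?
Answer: 1211451577/256 ≈ 4.7322e+6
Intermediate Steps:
O(H) = -9*H/4 (O(H) = (-9*H)/4 = -9*H/4)
J(N) = (N + N²)²
(J(O(21)) + 48298) - 38*67*(-4*(-9)) = ((-9/4*21)²*(1 - 9/4*21)² + 48298) - 38*67*(-4*(-9)) = ((-189/4)²*(1 - 189/4)² + 48298) - 2546*36 = (35721*(-185/4)²/16 + 48298) - 1*91656 = ((35721/16)*(34225/16) + 48298) - 91656 = (1222551225/256 + 48298) - 91656 = 1234915513/256 - 91656 = 1211451577/256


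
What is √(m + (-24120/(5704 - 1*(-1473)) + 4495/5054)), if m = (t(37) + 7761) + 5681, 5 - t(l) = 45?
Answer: 3*√5426204762372842/1909082 ≈ 115.76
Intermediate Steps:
t(l) = -40 (t(l) = 5 - 1*45 = 5 - 45 = -40)
m = 13402 (m = (-40 + 7761) + 5681 = 7721 + 5681 = 13402)
√(m + (-24120/(5704 - 1*(-1473)) + 4495/5054)) = √(13402 + (-24120/(5704 - 1*(-1473)) + 4495/5054)) = √(13402 + (-24120/(5704 + 1473) + 4495*(1/5054))) = √(13402 + (-24120/7177 + 4495/5054)) = √(13402 - 89641865/36272558) = √(486035180451/36272558) = 3*√5426204762372842/1909082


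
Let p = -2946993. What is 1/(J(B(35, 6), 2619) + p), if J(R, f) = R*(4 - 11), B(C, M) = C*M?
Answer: -1/2948463 ≈ -3.3916e-7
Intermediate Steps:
J(R, f) = -7*R (J(R, f) = R*(-7) = -7*R)
1/(J(B(35, 6), 2619) + p) = 1/(-245*6 - 2946993) = 1/(-7*210 - 2946993) = 1/(-1470 - 2946993) = 1/(-2948463) = -1/2948463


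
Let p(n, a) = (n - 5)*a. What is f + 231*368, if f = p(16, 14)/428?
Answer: 18191789/214 ≈ 85008.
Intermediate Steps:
p(n, a) = a*(-5 + n) (p(n, a) = (-5 + n)*a = a*(-5 + n))
f = 77/214 (f = (14*(-5 + 16))/428 = (14*11)*(1/428) = 154*(1/428) = 77/214 ≈ 0.35981)
f + 231*368 = 77/214 + 231*368 = 77/214 + 85008 = 18191789/214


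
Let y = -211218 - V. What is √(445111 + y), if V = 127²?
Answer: 6*√6049 ≈ 466.65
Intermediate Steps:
V = 16129
y = -227347 (y = -211218 - 1*16129 = -211218 - 16129 = -227347)
√(445111 + y) = √(445111 - 227347) = √217764 = 6*√6049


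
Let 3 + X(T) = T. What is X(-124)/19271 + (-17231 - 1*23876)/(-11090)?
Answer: 790764567/213715390 ≈ 3.7001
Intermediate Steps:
X(T) = -3 + T
X(-124)/19271 + (-17231 - 1*23876)/(-11090) = (-3 - 124)/19271 + (-17231 - 1*23876)/(-11090) = -127*1/19271 + (-17231 - 23876)*(-1/11090) = -127/19271 - 41107*(-1/11090) = -127/19271 + 41107/11090 = 790764567/213715390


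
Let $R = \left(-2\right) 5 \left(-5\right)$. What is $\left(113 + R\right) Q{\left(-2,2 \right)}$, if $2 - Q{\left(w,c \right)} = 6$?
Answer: $-652$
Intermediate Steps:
$R = 50$ ($R = \left(-10\right) \left(-5\right) = 50$)
$Q{\left(w,c \right)} = -4$ ($Q{\left(w,c \right)} = 2 - 6 = -4$)
$\left(113 + R\right) Q{\left(-2,2 \right)} = \left(113 + 50\right) \left(-4\right) = 163 \left(-4\right) = -652$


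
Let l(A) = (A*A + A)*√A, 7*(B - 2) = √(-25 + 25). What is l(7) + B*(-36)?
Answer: -72 + 56*√7 ≈ 76.162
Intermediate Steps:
B = 2 (B = 2 + √(-25 + 25)/7 = 2 + √0/7 = 2 + (⅐)*0 = 2 + 0 = 2)
l(A) = √A*(A + A²) (l(A) = (A² + A)*√A = (A + A²)*√A = √A*(A + A²))
l(7) + B*(-36) = 7^(3/2)*(1 + 7) + 2*(-36) = (7*√7)*8 - 72 = 56*√7 - 72 = -72 + 56*√7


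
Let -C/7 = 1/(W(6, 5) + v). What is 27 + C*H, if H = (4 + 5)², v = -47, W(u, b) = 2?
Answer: 198/5 ≈ 39.600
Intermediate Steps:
H = 81 (H = 9² = 81)
C = 7/45 (C = -7/(2 - 47) = -7/(-45) = -7*(-1/45) = 7/45 ≈ 0.15556)
27 + C*H = 27 + (7/45)*81 = 27 + 63/5 = 198/5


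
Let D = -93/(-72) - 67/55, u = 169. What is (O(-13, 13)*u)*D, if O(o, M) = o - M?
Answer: -213109/660 ≈ -322.89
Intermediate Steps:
D = 97/1320 (D = -93*(-1/72) - 67*1/55 = 31/24 - 67/55 = 97/1320 ≈ 0.073485)
(O(-13, 13)*u)*D = ((-13 - 1*13)*169)*(97/1320) = ((-13 - 13)*169)*(97/1320) = -26*169*(97/1320) = -4394*97/1320 = -213109/660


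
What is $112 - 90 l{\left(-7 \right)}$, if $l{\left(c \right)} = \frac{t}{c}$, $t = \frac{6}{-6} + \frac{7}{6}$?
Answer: $\frac{799}{7} \approx 114.14$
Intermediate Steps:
$t = \frac{1}{6}$ ($t = 6 \left(- \frac{1}{6}\right) + 7 \cdot \frac{1}{6} = -1 + \frac{7}{6} = \frac{1}{6} \approx 0.16667$)
$l{\left(c \right)} = \frac{1}{6 c}$
$112 - 90 l{\left(-7 \right)} = 112 - 90 \frac{1}{6 \left(-7\right)} = 112 - 90 \cdot \frac{1}{6} \left(- \frac{1}{7}\right) = 112 - - \frac{15}{7} = 112 + \frac{15}{7} = \frac{799}{7}$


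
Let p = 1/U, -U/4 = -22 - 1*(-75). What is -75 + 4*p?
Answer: -3976/53 ≈ -75.019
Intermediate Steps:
U = -212 (U = -4*(-22 - 1*(-75)) = -4*(-22 + 75) = -4*53 = -212)
p = -1/212 (p = 1/(-212) = -1/212 ≈ -0.0047170)
-75 + 4*p = -75 + 4*(-1/212) = -75 - 1/53 = -3976/53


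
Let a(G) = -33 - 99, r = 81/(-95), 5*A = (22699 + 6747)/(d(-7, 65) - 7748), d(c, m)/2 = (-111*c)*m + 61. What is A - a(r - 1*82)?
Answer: 30831443/233460 ≈ 132.06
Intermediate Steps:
d(c, m) = 122 - 222*c*m (d(c, m) = 2*((-111*c)*m + 61) = 2*(-111*c*m + 61) = 2*(61 - 111*c*m) = 122 - 222*c*m)
A = 14723/233460 (A = ((22699 + 6747)/((122 - 222*(-7)*65) - 7748))/5 = (29446/((122 + 101010) - 7748))/5 = (29446/(101132 - 7748))/5 = (29446/93384)/5 = (29446*(1/93384))/5 = (⅕)*(14723/46692) = 14723/233460 ≈ 0.063064)
r = -81/95 (r = 81*(-1/95) = -81/95 ≈ -0.85263)
a(G) = -132
A - a(r - 1*82) = 14723/233460 - 1*(-132) = 14723/233460 + 132 = 30831443/233460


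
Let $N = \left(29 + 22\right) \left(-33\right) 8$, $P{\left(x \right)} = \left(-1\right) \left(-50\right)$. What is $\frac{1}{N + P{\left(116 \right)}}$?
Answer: $- \frac{1}{13414} \approx -7.4549 \cdot 10^{-5}$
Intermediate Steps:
$P{\left(x \right)} = 50$
$N = -13464$ ($N = 51 \left(-33\right) 8 = \left(-1683\right) 8 = -13464$)
$\frac{1}{N + P{\left(116 \right)}} = \frac{1}{-13464 + 50} = \frac{1}{-13414} = - \frac{1}{13414}$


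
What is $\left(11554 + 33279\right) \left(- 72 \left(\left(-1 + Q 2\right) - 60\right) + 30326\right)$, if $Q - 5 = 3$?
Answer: $1504864478$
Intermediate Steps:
$Q = 8$ ($Q = 5 + 3 = 8$)
$\left(11554 + 33279\right) \left(- 72 \left(\left(-1 + Q 2\right) - 60\right) + 30326\right) = \left(11554 + 33279\right) \left(- 72 \left(\left(-1 + 8 \cdot 2\right) - 60\right) + 30326\right) = 44833 \left(- 72 \left(\left(-1 + 16\right) - 60\right) + 30326\right) = 44833 \left(- 72 \left(15 - 60\right) + 30326\right) = 44833 \left(\left(-72\right) \left(-45\right) + 30326\right) = 44833 \left(3240 + 30326\right) = 44833 \cdot 33566 = 1504864478$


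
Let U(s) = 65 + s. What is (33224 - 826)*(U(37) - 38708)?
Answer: -1250757188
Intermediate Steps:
(33224 - 826)*(U(37) - 38708) = (33224 - 826)*((65 + 37) - 38708) = 32398*(102 - 38708) = 32398*(-38606) = -1250757188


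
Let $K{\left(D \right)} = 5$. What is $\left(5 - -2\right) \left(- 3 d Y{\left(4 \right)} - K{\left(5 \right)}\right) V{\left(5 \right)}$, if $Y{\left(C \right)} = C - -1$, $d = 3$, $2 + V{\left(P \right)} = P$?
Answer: $-1050$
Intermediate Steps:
$V{\left(P \right)} = -2 + P$
$Y{\left(C \right)} = 1 + C$ ($Y{\left(C \right)} = C + 1 = 1 + C$)
$\left(5 - -2\right) \left(- 3 d Y{\left(4 \right)} - K{\left(5 \right)}\right) V{\left(5 \right)} = \left(5 - -2\right) \left(\left(-3\right) 3 \left(1 + 4\right) - 5\right) \left(-2 + 5\right) = \left(5 + 2\right) \left(\left(-9\right) 5 - 5\right) 3 = 7 \left(-45 - 5\right) 3 = 7 \left(-50\right) 3 = \left(-350\right) 3 = -1050$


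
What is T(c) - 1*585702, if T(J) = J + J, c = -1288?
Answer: -588278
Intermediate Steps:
T(J) = 2*J
T(c) - 1*585702 = 2*(-1288) - 1*585702 = -2576 - 585702 = -588278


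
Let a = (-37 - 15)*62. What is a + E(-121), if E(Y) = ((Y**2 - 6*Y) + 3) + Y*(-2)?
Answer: 12388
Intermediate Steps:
a = -3224 (a = -52*62 = -3224)
E(Y) = 3 + Y**2 - 8*Y (E(Y) = (3 + Y**2 - 6*Y) - 2*Y = 3 + Y**2 - 8*Y)
a + E(-121) = -3224 + (3 + (-121)**2 - 8*(-121)) = -3224 + (3 + 14641 + 968) = -3224 + 15612 = 12388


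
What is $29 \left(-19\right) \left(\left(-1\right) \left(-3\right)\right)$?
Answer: $-1653$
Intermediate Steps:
$29 \left(-19\right) \left(\left(-1\right) \left(-3\right)\right) = \left(-551\right) 3 = -1653$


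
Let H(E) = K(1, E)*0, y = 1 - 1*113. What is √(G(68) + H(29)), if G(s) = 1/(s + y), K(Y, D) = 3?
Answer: I*√11/22 ≈ 0.15076*I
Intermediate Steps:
y = -112 (y = 1 - 113 = -112)
H(E) = 0 (H(E) = 3*0 = 0)
G(s) = 1/(-112 + s) (G(s) = 1/(s - 112) = 1/(-112 + s))
√(G(68) + H(29)) = √(1/(-112 + 68) + 0) = √(1/(-44) + 0) = √(-1/44 + 0) = √(-1/44) = I*√11/22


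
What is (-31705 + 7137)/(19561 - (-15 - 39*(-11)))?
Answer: -24568/19147 ≈ -1.2831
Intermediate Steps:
(-31705 + 7137)/(19561 - (-15 - 39*(-11))) = -24568/(19561 - (-15 + 429)) = -24568/(19561 - 1*414) = -24568/(19561 - 414) = -24568/19147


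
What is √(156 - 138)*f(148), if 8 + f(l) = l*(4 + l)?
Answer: 67464*√2 ≈ 95409.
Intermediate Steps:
f(l) = -8 + l*(4 + l)
√(156 - 138)*f(148) = √(156 - 138)*(-8 + 148² + 4*148) = √18*(-8 + 21904 + 592) = (3*√2)*22488 = 67464*√2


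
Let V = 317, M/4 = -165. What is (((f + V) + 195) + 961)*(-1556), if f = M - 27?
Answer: -1223016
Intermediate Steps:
M = -660 (M = 4*(-165) = -660)
f = -687 (f = -660 - 27 = -687)
(((f + V) + 195) + 961)*(-1556) = (((-687 + 317) + 195) + 961)*(-1556) = ((-370 + 195) + 961)*(-1556) = (-175 + 961)*(-1556) = 786*(-1556) = -1223016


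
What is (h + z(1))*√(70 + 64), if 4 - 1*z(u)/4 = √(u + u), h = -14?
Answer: -8*√67 + 2*√134 ≈ -42.331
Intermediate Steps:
z(u) = 16 - 4*√2*√u (z(u) = 16 - 4*√(u + u) = 16 - 4*√2*√u)
(h + z(1))*√(70 + 64) = (-14 + (16 - 4*√2*√1))*√(70 + 64) = (-14 + (16 - 4*√2*1))*√134 = (-14 + (16 - 4*√2))*√134 = (2 - 4*√2)*√134 = √134*(2 - 4*√2)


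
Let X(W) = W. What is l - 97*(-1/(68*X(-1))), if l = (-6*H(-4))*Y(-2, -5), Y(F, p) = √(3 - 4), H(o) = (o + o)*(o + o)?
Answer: -97/68 - 384*I ≈ -1.4265 - 384.0*I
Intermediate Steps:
H(o) = 4*o² (H(o) = (2*o)*(2*o) = 4*o²)
Y(F, p) = I (Y(F, p) = √(-1) = I)
l = -384*I (l = (-24*(-4)²)*I = (-24*16)*I = (-6*64)*I = -384*I ≈ -384.0*I)
l - 97*(-1/(68*X(-1))) = -384*I - 97/((-68*(-1))) = -384*I - 97/68 = -97/68 - 384*I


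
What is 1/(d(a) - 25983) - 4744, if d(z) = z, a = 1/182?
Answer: -22433925502/4728905 ≈ -4744.0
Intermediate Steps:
a = 1/182 ≈ 0.0054945
1/(d(a) - 25983) - 4744 = 1/(1/182 - 25983) - 4744 = 1/(-4728905/182) - 4744 = -182/4728905 - 4744 = -22433925502/4728905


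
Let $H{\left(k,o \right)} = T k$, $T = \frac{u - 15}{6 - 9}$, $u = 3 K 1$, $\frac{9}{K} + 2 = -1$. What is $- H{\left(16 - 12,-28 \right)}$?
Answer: $-32$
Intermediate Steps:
$K = -3$ ($K = \frac{9}{-2 - 1} = \frac{9}{-3} = 9 \left(- \frac{1}{3}\right) = -3$)
$u = -9$ ($u = 3 \left(-3\right) 1 = \left(-9\right) 1 = -9$)
$T = 8$ ($T = \frac{-9 - 15}{6 - 9} = - \frac{24}{-3} = \left(-24\right) \left(- \frac{1}{3}\right) = 8$)
$H{\left(k,o \right)} = 8 k$
$- H{\left(16 - 12,-28 \right)} = - 8 \left(16 - 12\right) = - 8 \cdot 4 = \left(-1\right) 32 = -32$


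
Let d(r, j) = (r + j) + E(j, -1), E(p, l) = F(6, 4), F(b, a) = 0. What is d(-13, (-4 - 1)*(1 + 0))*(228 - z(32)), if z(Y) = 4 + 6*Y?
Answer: -576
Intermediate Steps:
E(p, l) = 0
d(r, j) = j + r (d(r, j) = (r + j) + 0 = (j + r) + 0 = j + r)
d(-13, (-4 - 1)*(1 + 0))*(228 - z(32)) = ((-4 - 1)*(1 + 0) - 13)*(228 - (4 + 6*32)) = (-5*1 - 13)*(228 - (4 + 192)) = (-5 - 13)*(228 - 1*196) = -18*(228 - 196) = -18*32 = -576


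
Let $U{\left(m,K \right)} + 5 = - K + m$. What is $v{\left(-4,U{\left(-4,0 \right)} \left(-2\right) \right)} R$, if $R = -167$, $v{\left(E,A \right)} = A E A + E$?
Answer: $217100$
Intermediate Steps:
$U{\left(m,K \right)} = -5 + m - K$ ($U{\left(m,K \right)} = -5 - \left(K - m\right) = -5 + m - K$)
$v{\left(E,A \right)} = E + E A^{2}$ ($v{\left(E,A \right)} = E A^{2} + E = E + E A^{2}$)
$v{\left(-4,U{\left(-4,0 \right)} \left(-2\right) \right)} R = - 4 \left(1 + \left(\left(-5 - 4 - 0\right) \left(-2\right)\right)^{2}\right) \left(-167\right) = - 4 \left(1 + \left(\left(-5 - 4 + 0\right) \left(-2\right)\right)^{2}\right) \left(-167\right) = - 4 \left(1 + \left(\left(-9\right) \left(-2\right)\right)^{2}\right) \left(-167\right) = - 4 \left(1 + 18^{2}\right) \left(-167\right) = - 4 \left(1 + 324\right) \left(-167\right) = \left(-4\right) 325 \left(-167\right) = \left(-1300\right) \left(-167\right) = 217100$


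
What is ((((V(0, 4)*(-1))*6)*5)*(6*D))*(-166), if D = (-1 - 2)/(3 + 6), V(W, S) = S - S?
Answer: 0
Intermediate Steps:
V(W, S) = 0
D = -1/3 (D = -3/9 = -3*1/9 = -1/3 ≈ -0.33333)
((((V(0, 4)*(-1))*6)*5)*(6*D))*(-166) = ((((0*(-1))*6)*5)*(6*(-1/3)))*(-166) = (((0*6)*5)*(-2))*(-166) = ((0*5)*(-2))*(-166) = (0*(-2))*(-166) = 0*(-166) = 0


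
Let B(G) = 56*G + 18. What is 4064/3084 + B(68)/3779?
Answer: 6789310/2913609 ≈ 2.3302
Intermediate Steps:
B(G) = 18 + 56*G
4064/3084 + B(68)/3779 = 4064/3084 + (18 + 56*68)/3779 = 4064*(1/3084) + (18 + 3808)*(1/3779) = 1016/771 + 3826*(1/3779) = 1016/771 + 3826/3779 = 6789310/2913609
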